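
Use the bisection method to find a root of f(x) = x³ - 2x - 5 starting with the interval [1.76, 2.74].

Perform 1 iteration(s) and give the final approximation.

f(x) = x³ - 2x - 5
Initial interval: [1.76, 2.74]

Iteration 1:
  c_1 = (1.760000 + 2.740000)/2 = 2.250000
  f(c_1) = f(2.250000) = 1.890625
  f(a) × f(c) < 0, new interval: [1.760000, 2.250000]

After 1 iteration(s), the approximation is c_1 = 2.250000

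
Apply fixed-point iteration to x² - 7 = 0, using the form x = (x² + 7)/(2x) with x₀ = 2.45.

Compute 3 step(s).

Equation: x² - 7 = 0
Fixed-point form: x = (x² + 7)/(2x)
x₀ = 2.45

x_1 = g(2.450000) = 2.653571
x_2 = g(2.653571) = 2.645763
x_3 = g(2.645763) = 2.645751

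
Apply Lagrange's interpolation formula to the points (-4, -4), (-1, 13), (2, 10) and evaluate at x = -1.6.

Lagrange interpolation formula:
P(x) = Σ yᵢ × Lᵢ(x)
where Lᵢ(x) = Π_{j≠i} (x - xⱼ)/(xᵢ - xⱼ)

L_0(-1.6) = (-1.6 - (-1))/(-4 - (-1)) × (-1.6 - 2)/(-4 - 2) = 0.120000
L_1(-1.6) = (-1.6 - (-4))/(-1 - (-4)) × (-1.6 - 2)/(-1 - 2) = 0.960000
L_2(-1.6) = (-1.6 - (-4))/(2 - (-4)) × (-1.6 - (-1))/(2 - (-1)) = -0.080000

P(-1.6) = (-4)×L_0(-1.6) + 13×L_1(-1.6) + 10×L_2(-1.6)
P(-1.6) = 11.200000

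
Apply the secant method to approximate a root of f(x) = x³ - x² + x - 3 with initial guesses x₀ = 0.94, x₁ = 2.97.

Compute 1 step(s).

f(x) = x³ - x² + x - 3
x₀ = 0.94, x₁ = 2.97

Secant formula: x_{n+1} = x_n - f(x_n)(x_n - x_{n-1})/(f(x_n) - f(x_{n-1}))

Iteration 1:
  f(0.940000) = -2.113016
  f(2.970000) = 17.347173
  x_2 = 2.970000 - 17.347173×(2.970000 - 0.940000)/(17.347173 - (-2.113016))
       = 1.160420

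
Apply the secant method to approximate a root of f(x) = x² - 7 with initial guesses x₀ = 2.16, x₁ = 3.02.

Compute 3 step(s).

f(x) = x² - 7
x₀ = 2.16, x₁ = 3.02

Secant formula: x_{n+1} = x_n - f(x_n)(x_n - x_{n-1})/(f(x_n) - f(x_{n-1}))

Iteration 1:
  f(2.160000) = -2.334400
  f(3.020000) = 2.120400
  x_2 = 3.020000 - 2.120400×(3.020000 - 2.160000)/(2.120400 - (-2.334400))
       = 2.610656
Iteration 2:
  f(3.020000) = 2.120400
  f(2.610656) = -0.184473
  x_3 = 2.610656 - (-0.184473)×(2.610656 - 3.020000)/(-0.184473 - 2.120400)
       = 2.643419
Iteration 3:
  f(2.610656) = -0.184473
  f(2.643419) = -0.012338
  x_4 = 2.643419 - (-0.012338)×(2.643419 - 2.610656)/(-0.012338 - (-0.184473))
       = 2.645767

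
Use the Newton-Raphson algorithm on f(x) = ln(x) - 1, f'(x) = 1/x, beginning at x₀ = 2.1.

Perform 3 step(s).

f(x) = ln(x) - 1
f'(x) = 1/x
x₀ = 2.1

Newton-Raphson formula: x_{n+1} = x_n - f(x_n)/f'(x_n)

Iteration 1:
  f(2.100000) = -0.258063
  f'(2.100000) = 0.476190
  x_1 = 2.100000 - (-0.258063)/0.476190 = 2.641932
Iteration 2:
  f(2.641932) = -0.028490
  f'(2.641932) = 0.378511
  x_2 = 2.641932 - (-0.028490)/0.378511 = 2.717199
Iteration 3:
  f(2.717199) = -0.000398
  f'(2.717199) = 0.368026
  x_3 = 2.717199 - (-0.000398)/0.368026 = 2.718282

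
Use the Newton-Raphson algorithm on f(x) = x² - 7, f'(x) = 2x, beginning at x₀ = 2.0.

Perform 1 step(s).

f(x) = x² - 7
f'(x) = 2x
x₀ = 2.0

Newton-Raphson formula: x_{n+1} = x_n - f(x_n)/f'(x_n)

Iteration 1:
  f(2.000000) = -3.000000
  f'(2.000000) = 4.000000
  x_1 = 2.000000 - (-3.000000)/4.000000 = 2.750000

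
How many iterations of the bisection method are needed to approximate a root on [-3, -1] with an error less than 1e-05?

We need (b-a)/2^n ≤ 1e-05
(-1 - (-3))/2^n ≤ 1e-05
2/2^n ≤ 1e-05
2^n ≥ 200000
n ≥ log₂(200000) = 17.61
n ≥ 18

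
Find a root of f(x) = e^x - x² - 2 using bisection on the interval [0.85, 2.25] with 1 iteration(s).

f(x) = e^x - x² - 2
Initial interval: [0.85, 2.25]

Iteration 1:
  c_1 = (0.850000 + 2.250000)/2 = 1.550000
  f(c_1) = f(1.550000) = 0.308970
  f(a) × f(c) < 0, new interval: [0.850000, 1.550000]

After 1 iteration(s), the approximation is c_1 = 1.550000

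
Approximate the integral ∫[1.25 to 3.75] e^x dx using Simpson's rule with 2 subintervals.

f(x) = e^x
a = 1.25, b = 3.75, n = 2
h = (b - a)/n = 1.250000

Simpson's rule: (h/3)[f(x₀) + 4f(x₁) + 2f(x₂) + ... + f(xₙ)]

x_0 = 1.2500, f(x_0) = 3.490343, coefficient = 1
x_1 = 2.5000, f(x_1) = 12.182494, coefficient = 4
x_2 = 3.7500, f(x_2) = 42.521082, coefficient = 1

I ≈ (1.250000/3) × 94.741401 = 39.475584
Exact value: 39.030739
Error: 0.444845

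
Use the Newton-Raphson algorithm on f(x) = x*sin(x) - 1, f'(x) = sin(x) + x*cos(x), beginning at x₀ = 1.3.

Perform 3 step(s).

f(x) = x*sin(x) - 1
f'(x) = sin(x) + x*cos(x)
x₀ = 1.3

Newton-Raphson formula: x_{n+1} = x_n - f(x_n)/f'(x_n)

Iteration 1:
  f(1.300000) = 0.252626
  f'(1.300000) = 1.311307
  x_1 = 1.300000 - 0.252626/1.311307 = 1.107348
Iteration 2:
  f(1.107348) = -0.009459
  f'(1.107348) = 1.389540
  x_2 = 1.107348 - (-0.009459)/1.389540 = 1.114155
Iteration 3:
  f(1.114155) = -0.000002
  f'(1.114155) = 1.388810
  x_3 = 1.114155 - (-0.000002)/1.388810 = 1.114157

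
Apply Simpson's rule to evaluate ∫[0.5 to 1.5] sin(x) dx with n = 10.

f(x) = sin(x)
a = 0.5, b = 1.5, n = 10
h = (b - a)/n = 0.100000

Simpson's rule: (h/3)[f(x₀) + 4f(x₁) + 2f(x₂) + ... + f(xₙ)]

x_0 = 0.5000, f(x_0) = 0.479426, coefficient = 1
x_1 = 0.6000, f(x_1) = 0.564642, coefficient = 4
x_2 = 0.7000, f(x_2) = 0.644218, coefficient = 2
x_3 = 0.8000, f(x_3) = 0.717356, coefficient = 4
x_4 = 0.9000, f(x_4) = 0.783327, coefficient = 2
x_5 = 1.0000, f(x_5) = 0.841471, coefficient = 4
x_6 = 1.1000, f(x_6) = 0.891207, coefficient = 2
x_7 = 1.2000, f(x_7) = 0.932039, coefficient = 4
x_8 = 1.3000, f(x_8) = 0.963558, coefficient = 2
x_9 = 1.4000, f(x_9) = 0.985450, coefficient = 4
x_10 = 1.5000, f(x_10) = 0.997495, coefficient = 1

I ≈ (0.100000/3) × 24.205374 = 0.806846
Exact value: 0.806845
Error: 0.000000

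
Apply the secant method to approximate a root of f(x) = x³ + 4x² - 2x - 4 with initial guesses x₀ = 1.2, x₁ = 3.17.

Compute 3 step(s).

f(x) = x³ + 4x² - 2x - 4
x₀ = 1.2, x₁ = 3.17

Secant formula: x_{n+1} = x_n - f(x_n)(x_n - x_{n-1})/(f(x_n) - f(x_{n-1}))

Iteration 1:
  f(1.200000) = 1.088000
  f(3.170000) = 61.710613
  x_2 = 3.170000 - 61.710613×(3.170000 - 1.200000)/(61.710613 - 1.088000)
       = 1.164644
Iteration 2:
  f(3.170000) = 61.710613
  f(1.164644) = 0.676015
  x_3 = 1.164644 - 0.676015×(1.164644 - 3.170000)/(0.676015 - 61.710613)
       = 1.142433
Iteration 3:
  f(1.164644) = 0.676015
  f(1.142433) = 0.426797
  x_4 = 1.142433 - 0.426797×(1.142433 - 1.164644)/(0.426797 - 0.676015)
       = 1.104395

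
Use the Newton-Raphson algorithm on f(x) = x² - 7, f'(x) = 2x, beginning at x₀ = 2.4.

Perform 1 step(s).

f(x) = x² - 7
f'(x) = 2x
x₀ = 2.4

Newton-Raphson formula: x_{n+1} = x_n - f(x_n)/f'(x_n)

Iteration 1:
  f(2.400000) = -1.240000
  f'(2.400000) = 4.800000
  x_1 = 2.400000 - (-1.240000)/4.800000 = 2.658333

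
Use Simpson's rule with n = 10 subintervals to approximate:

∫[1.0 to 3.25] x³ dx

f(x) = x³
a = 1.0, b = 3.25, n = 10
h = (b - a)/n = 0.225000

Simpson's rule: (h/3)[f(x₀) + 4f(x₁) + 2f(x₂) + ... + f(xₙ)]

x_0 = 1.0000, f(x_0) = 1.000000, coefficient = 1
x_1 = 1.2250, f(x_1) = 1.838266, coefficient = 4
x_2 = 1.4500, f(x_2) = 3.048625, coefficient = 2
x_3 = 1.6750, f(x_3) = 4.699422, coefficient = 4
x_4 = 1.9000, f(x_4) = 6.859000, coefficient = 2
x_5 = 2.1250, f(x_5) = 9.595703, coefficient = 4
x_6 = 2.3500, f(x_6) = 12.977875, coefficient = 2
x_7 = 2.5750, f(x_7) = 17.073859, coefficient = 4
x_8 = 2.8000, f(x_8) = 21.952000, coefficient = 2
x_9 = 3.0250, f(x_9) = 27.680641, coefficient = 4
x_10 = 3.2500, f(x_10) = 34.328125, coefficient = 1

I ≈ (0.225000/3) × 368.554688 = 27.641602
Exact value: 27.641602
Error: 0.000000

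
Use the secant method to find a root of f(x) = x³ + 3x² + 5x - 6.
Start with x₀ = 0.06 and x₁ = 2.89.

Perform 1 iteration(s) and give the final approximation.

f(x) = x³ + 3x² + 5x - 6
x₀ = 0.06, x₁ = 2.89

Secant formula: x_{n+1} = x_n - f(x_n)(x_n - x_{n-1})/(f(x_n) - f(x_{n-1}))

Iteration 1:
  f(0.060000) = -5.688984
  f(2.890000) = 57.643869
  x_2 = 2.890000 - 57.643869×(2.890000 - 0.060000)/(57.643869 - (-5.688984))
       = 0.314210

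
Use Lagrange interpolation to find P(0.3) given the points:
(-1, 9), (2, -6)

Lagrange interpolation formula:
P(x) = Σ yᵢ × Lᵢ(x)
where Lᵢ(x) = Π_{j≠i} (x - xⱼ)/(xᵢ - xⱼ)

L_0(0.3) = (0.3 - 2)/(-1 - 2) = 0.566667
L_1(0.3) = (0.3 - (-1))/(2 - (-1)) = 0.433333

P(0.3) = 9×L_0(0.3) + (-6)×L_1(0.3)
P(0.3) = 2.500000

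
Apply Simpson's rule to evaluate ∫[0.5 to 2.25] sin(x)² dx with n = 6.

f(x) = sin(x)²
a = 0.5, b = 2.25, n = 6
h = (b - a)/n = 0.291667

Simpson's rule: (h/3)[f(x₀) + 4f(x₁) + 2f(x₂) + ... + f(xₙ)]

x_0 = 0.5000, f(x_0) = 0.229849, coefficient = 1
x_1 = 0.7917, f(x_1) = 0.506268, coefficient = 4
x_2 = 1.0833, f(x_2) = 0.780615, coefficient = 2
x_3 = 1.3750, f(x_3) = 0.962151, coefficient = 4
x_4 = 1.6667, f(x_4) = 0.990837, coefficient = 2
x_5 = 1.9583, f(x_5) = 0.857185, coefficient = 4
x_6 = 2.2500, f(x_6) = 0.605398, coefficient = 1

I ≈ (0.291667/3) × 13.680567 = 1.330055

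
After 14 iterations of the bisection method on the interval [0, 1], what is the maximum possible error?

Bisection error bound: |error| ≤ (b-a)/2^n
|error| ≤ (1 - 0)/2^14 = 1/2^14
|error| ≤ 0.0000610352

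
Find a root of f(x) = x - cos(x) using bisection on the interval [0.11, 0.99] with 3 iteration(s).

f(x) = x - cos(x)
Initial interval: [0.11, 0.99]

Iteration 1:
  c_1 = (0.110000 + 0.990000)/2 = 0.550000
  f(c_1) = f(0.550000) = -0.302525
  f(a) × f(c) ≥ 0, new interval: [0.550000, 0.990000]
Iteration 2:
  c_2 = (0.550000 + 0.990000)/2 = 0.770000
  f(c_2) = f(0.770000) = 0.052089
  f(a) × f(c) < 0, new interval: [0.550000, 0.770000]
Iteration 3:
  c_3 = (0.550000 + 0.770000)/2 = 0.660000
  f(c_3) = f(0.660000) = -0.129992
  f(a) × f(c) ≥ 0, new interval: [0.660000, 0.770000]

After 3 iteration(s), the approximation is c_3 = 0.660000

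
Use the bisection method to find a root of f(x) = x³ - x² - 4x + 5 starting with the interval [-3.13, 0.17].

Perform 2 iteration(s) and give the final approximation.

f(x) = x³ - x² - 4x + 5
Initial interval: [-3.13, 0.17]

Iteration 1:
  c_1 = (-3.130000 + 0.170000)/2 = -1.480000
  f(c_1) = f(-1.480000) = 5.487808
  f(a) × f(c) < 0, new interval: [-3.130000, -1.480000]
Iteration 2:
  c_2 = (-3.130000 + (-1.480000))/2 = -2.305000
  f(c_2) = f(-2.305000) = -3.339548
  f(a) × f(c) ≥ 0, new interval: [-2.305000, -1.480000]

After 2 iteration(s), the approximation is c_2 = -2.305000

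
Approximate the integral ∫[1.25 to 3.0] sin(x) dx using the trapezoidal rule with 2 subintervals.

f(x) = sin(x)
a = 1.25, b = 3.0, n = 2
h = (b - a)/n = 0.875000

Trapezoidal rule: (h/2)[f(x₀) + 2f(x₁) + 2f(x₂) + ... + f(xₙ)]

x_0 = 1.2500, f(x_0) = 0.948985, coefficient = 1
x_1 = 2.1250, f(x_1) = 0.850320, coefficient = 2
x_2 = 3.0000, f(x_2) = 0.141120, coefficient = 1

I ≈ (0.875000/2) × 2.790744 = 1.220951
Exact value: 1.305315
Error: 0.084364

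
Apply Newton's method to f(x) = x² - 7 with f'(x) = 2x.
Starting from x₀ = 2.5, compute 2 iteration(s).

f(x) = x² - 7
f'(x) = 2x
x₀ = 2.5

Newton-Raphson formula: x_{n+1} = x_n - f(x_n)/f'(x_n)

Iteration 1:
  f(2.500000) = -0.750000
  f'(2.500000) = 5.000000
  x_1 = 2.500000 - (-0.750000)/5.000000 = 2.650000
Iteration 2:
  f(2.650000) = 0.022500
  f'(2.650000) = 5.300000
  x_2 = 2.650000 - 0.022500/5.300000 = 2.645755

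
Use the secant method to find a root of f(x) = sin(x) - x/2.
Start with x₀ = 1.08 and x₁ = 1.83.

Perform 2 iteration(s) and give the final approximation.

f(x) = sin(x) - x/2
x₀ = 1.08, x₁ = 1.83

Secant formula: x_{n+1} = x_n - f(x_n)(x_n - x_{n-1})/(f(x_n) - f(x_{n-1}))

Iteration 1:
  f(1.080000) = 0.341958
  f(1.830000) = 0.051594
  x_2 = 1.830000 - 0.051594×(1.830000 - 1.080000)/(0.051594 - 0.341958)
       = 1.963267
Iteration 2:
  f(1.830000) = 0.051594
  f(1.963267) = -0.057666
  x_3 = 1.963267 - (-0.057666)×(1.963267 - 1.830000)/(-0.057666 - 0.051594)
       = 1.892930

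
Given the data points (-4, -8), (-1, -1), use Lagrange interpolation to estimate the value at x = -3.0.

Lagrange interpolation formula:
P(x) = Σ yᵢ × Lᵢ(x)
where Lᵢ(x) = Π_{j≠i} (x - xⱼ)/(xᵢ - xⱼ)

L_0(-3.0) = (-3.0 - (-1))/(-4 - (-1)) = 0.666667
L_1(-3.0) = (-3.0 - (-4))/(-1 - (-4)) = 0.333333

P(-3.0) = (-8)×L_0(-3.0) + (-1)×L_1(-3.0)
P(-3.0) = -5.666667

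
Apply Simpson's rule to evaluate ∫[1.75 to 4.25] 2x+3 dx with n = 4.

f(x) = 2x+3
a = 1.75, b = 4.25, n = 4
h = (b - a)/n = 0.625000

Simpson's rule: (h/3)[f(x₀) + 4f(x₁) + 2f(x₂) + ... + f(xₙ)]

x_0 = 1.7500, f(x_0) = 6.500000, coefficient = 1
x_1 = 2.3750, f(x_1) = 7.750000, coefficient = 4
x_2 = 3.0000, f(x_2) = 9.000000, coefficient = 2
x_3 = 3.6250, f(x_3) = 10.250000, coefficient = 4
x_4 = 4.2500, f(x_4) = 11.500000, coefficient = 1

I ≈ (0.625000/3) × 108.000000 = 22.500000
Exact value: 22.500000
Error: 0.000000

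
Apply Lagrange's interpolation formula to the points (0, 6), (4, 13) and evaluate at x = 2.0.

Lagrange interpolation formula:
P(x) = Σ yᵢ × Lᵢ(x)
where Lᵢ(x) = Π_{j≠i} (x - xⱼ)/(xᵢ - xⱼ)

L_0(2.0) = (2.0 - 4)/(0 - 4) = 0.500000
L_1(2.0) = (2.0 - 0)/(4 - 0) = 0.500000

P(2.0) = 6×L_0(2.0) + 13×L_1(2.0)
P(2.0) = 9.500000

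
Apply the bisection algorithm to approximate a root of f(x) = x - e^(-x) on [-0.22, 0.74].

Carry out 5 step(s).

f(x) = x - e^(-x)
Initial interval: [-0.22, 0.74]

Iteration 1:
  c_1 = (-0.220000 + 0.740000)/2 = 0.260000
  f(c_1) = f(0.260000) = -0.511052
  f(a) × f(c) ≥ 0, new interval: [0.260000, 0.740000]
Iteration 2:
  c_2 = (0.260000 + 0.740000)/2 = 0.500000
  f(c_2) = f(0.500000) = -0.106531
  f(a) × f(c) ≥ 0, new interval: [0.500000, 0.740000]
Iteration 3:
  c_3 = (0.500000 + 0.740000)/2 = 0.620000
  f(c_3) = f(0.620000) = 0.082056
  f(a) × f(c) < 0, new interval: [0.500000, 0.620000]
Iteration 4:
  c_4 = (0.500000 + 0.620000)/2 = 0.560000
  f(c_4) = f(0.560000) = -0.011209
  f(a) × f(c) ≥ 0, new interval: [0.560000, 0.620000]
Iteration 5:
  c_5 = (0.560000 + 0.620000)/2 = 0.590000
  f(c_5) = f(0.590000) = 0.035673
  f(a) × f(c) < 0, new interval: [0.560000, 0.590000]

After 5 iteration(s), the approximation is c_5 = 0.590000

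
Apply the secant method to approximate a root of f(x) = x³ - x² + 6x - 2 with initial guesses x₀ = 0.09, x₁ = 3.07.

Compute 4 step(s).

f(x) = x³ - x² + 6x - 2
x₀ = 0.09, x₁ = 3.07

Secant formula: x_{n+1} = x_n - f(x_n)(x_n - x_{n-1})/(f(x_n) - f(x_{n-1}))

Iteration 1:
  f(0.090000) = -1.467371
  f(3.070000) = 35.929543
  x_2 = 3.070000 - 35.929543×(3.070000 - 0.090000)/(35.929543 - (-1.467371))
       = 0.206929
Iteration 2:
  f(3.070000) = 35.929543
  f(0.206929) = -0.792388
  x_3 = 0.206929 - (-0.792388)×(0.206929 - 3.070000)/(-0.792388 - 35.929543)
       = 0.268708
Iteration 3:
  f(0.206929) = -0.792388
  f(0.268708) = -0.440554
  x_4 = 0.268708 - (-0.440554)×(0.268708 - 0.206929)/(-0.440554 - (-0.792388))
       = 0.346066
Iteration 4:
  f(0.268708) = -0.440554
  f(0.346066) = -0.001919
  x_5 = 0.346066 - (-0.001919)×(0.346066 - 0.268708)/(-0.001919 - (-0.440554))
       = 0.346405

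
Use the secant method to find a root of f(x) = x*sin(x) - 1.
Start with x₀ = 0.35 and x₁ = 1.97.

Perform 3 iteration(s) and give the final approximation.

f(x) = x*sin(x) - 1
x₀ = 0.35, x₁ = 1.97

Secant formula: x_{n+1} = x_n - f(x_n)(x_n - x_{n-1})/(f(x_n) - f(x_{n-1}))

Iteration 1:
  f(0.350000) = -0.879986
  f(1.970000) = 0.815100
  x_2 = 1.970000 - 0.815100×(1.970000 - 0.350000)/(0.815100 - (-0.879986))
       = 1.191006
Iteration 2:
  f(1.970000) = 0.815100
  f(1.191006) = 0.106137
  x_3 = 1.191006 - 0.106137×(1.191006 - 1.970000)/(0.106137 - 0.815100)
       = 1.074384
Iteration 3:
  f(1.191006) = 0.106137
  f(1.074384) = -0.055297
  x_4 = 1.074384 - (-0.055297)×(1.074384 - 1.191006)/(-0.055297 - 0.106137)
       = 1.114331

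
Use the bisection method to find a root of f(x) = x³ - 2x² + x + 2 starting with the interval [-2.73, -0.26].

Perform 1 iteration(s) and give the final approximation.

f(x) = x³ - 2x² + x + 2
Initial interval: [-2.73, -0.26]

Iteration 1:
  c_1 = (-2.730000 + (-0.260000))/2 = -1.495000
  f(c_1) = f(-1.495000) = -7.306412
  f(a) × f(c) ≥ 0, new interval: [-1.495000, -0.260000]

After 1 iteration(s), the approximation is c_1 = -1.495000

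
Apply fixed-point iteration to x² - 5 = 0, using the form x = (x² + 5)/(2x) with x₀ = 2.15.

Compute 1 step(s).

Equation: x² - 5 = 0
Fixed-point form: x = (x² + 5)/(2x)
x₀ = 2.15

x_1 = g(2.150000) = 2.237791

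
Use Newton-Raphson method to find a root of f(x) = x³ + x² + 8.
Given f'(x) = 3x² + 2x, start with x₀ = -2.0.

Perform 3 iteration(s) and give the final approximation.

f(x) = x³ + x² + 8
f'(x) = 3x² + 2x
x₀ = -2.0

Newton-Raphson formula: x_{n+1} = x_n - f(x_n)/f'(x_n)

Iteration 1:
  f(-2.000000) = 4.000000
  f'(-2.000000) = 8.000000
  x_1 = -2.000000 - 4.000000/8.000000 = -2.500000
Iteration 2:
  f(-2.500000) = -1.375000
  f'(-2.500000) = 13.750000
  x_2 = -2.500000 - (-1.375000)/13.750000 = -2.400000
Iteration 3:
  f(-2.400000) = -0.064000
  f'(-2.400000) = 12.480000
  x_3 = -2.400000 - (-0.064000)/12.480000 = -2.394872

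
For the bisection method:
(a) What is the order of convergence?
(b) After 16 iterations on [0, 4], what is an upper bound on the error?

(a) Bisection has linear (order 1) convergence; the error is halved each step.

(b) Error bound = (b-a)/2^n = (4 - 0)/2^{16}
    = 4/2^{16}

(a) 1 (linear); (b) error ≤ 6.10e-05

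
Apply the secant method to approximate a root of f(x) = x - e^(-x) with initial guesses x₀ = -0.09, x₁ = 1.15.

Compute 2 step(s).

f(x) = x - e^(-x)
x₀ = -0.09, x₁ = 1.15

Secant formula: x_{n+1} = x_n - f(x_n)(x_n - x_{n-1})/(f(x_n) - f(x_{n-1}))

Iteration 1:
  f(-0.090000) = -1.184174
  f(1.150000) = 0.833363
  x_2 = 1.150000 - 0.833363×(1.150000 - (-0.090000))/(0.833363 - (-1.184174))
       = 0.637806
Iteration 2:
  f(1.150000) = 0.833363
  f(0.637806) = 0.109356
  x_3 = 0.637806 - 0.109356×(0.637806 - 1.150000)/(0.109356 - 0.833363)
       = 0.560443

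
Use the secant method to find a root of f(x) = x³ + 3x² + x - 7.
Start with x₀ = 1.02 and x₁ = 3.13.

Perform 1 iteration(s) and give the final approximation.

f(x) = x³ + 3x² + x - 7
x₀ = 1.02, x₁ = 3.13

Secant formula: x_{n+1} = x_n - f(x_n)(x_n - x_{n-1})/(f(x_n) - f(x_{n-1}))

Iteration 1:
  f(1.020000) = -1.797592
  f(3.130000) = 56.184997
  x_2 = 3.130000 - 56.184997×(3.130000 - 1.020000)/(56.184997 - (-1.797592))
       = 1.085415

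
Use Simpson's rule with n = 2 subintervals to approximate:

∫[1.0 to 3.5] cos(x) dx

f(x) = cos(x)
a = 1.0, b = 3.5, n = 2
h = (b - a)/n = 1.250000

Simpson's rule: (h/3)[f(x₀) + 4f(x₁) + 2f(x₂) + ... + f(xₙ)]

x_0 = 1.0000, f(x_0) = 0.540302, coefficient = 1
x_1 = 2.2500, f(x_1) = -0.628174, coefficient = 4
x_2 = 3.5000, f(x_2) = -0.936457, coefficient = 1

I ≈ (1.250000/3) × -2.908849 = -1.212020
Exact value: -1.192254
Error: 0.019766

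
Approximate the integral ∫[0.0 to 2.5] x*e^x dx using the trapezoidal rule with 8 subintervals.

f(x) = x*e^x
a = 0.0, b = 2.5, n = 8
h = (b - a)/n = 0.312500

Trapezoidal rule: (h/2)[f(x₀) + 2f(x₁) + 2f(x₂) + ... + f(xₙ)]

x_0 = 0.0000, f(x_0) = 0.000000, coefficient = 1
x_1 = 0.3125, f(x_1) = 0.427137, coefficient = 2
x_2 = 0.6250, f(x_2) = 1.167654, coefficient = 2
x_3 = 0.9375, f(x_3) = 2.393990, coefficient = 2
x_4 = 1.2500, f(x_4) = 4.362929, coefficient = 2
x_5 = 1.5625, f(x_5) = 7.454271, coefficient = 2
x_6 = 1.8750, f(x_6) = 12.226536, coefficient = 2
x_7 = 2.1875, f(x_7) = 19.496975, coefficient = 2
x_8 = 2.5000, f(x_8) = 30.456235, coefficient = 1

I ≈ (0.312500/2) × 125.515217 = 19.611753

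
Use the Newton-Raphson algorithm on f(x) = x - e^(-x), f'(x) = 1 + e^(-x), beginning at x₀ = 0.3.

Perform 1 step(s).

f(x) = x - e^(-x)
f'(x) = 1 + e^(-x)
x₀ = 0.3

Newton-Raphson formula: x_{n+1} = x_n - f(x_n)/f'(x_n)

Iteration 1:
  f(0.300000) = -0.440818
  f'(0.300000) = 1.740818
  x_1 = 0.300000 - (-0.440818)/1.740818 = 0.553225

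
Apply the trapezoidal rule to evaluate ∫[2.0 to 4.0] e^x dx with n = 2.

f(x) = e^x
a = 2.0, b = 4.0, n = 2
h = (b - a)/n = 1.000000

Trapezoidal rule: (h/2)[f(x₀) + 2f(x₁) + 2f(x₂) + ... + f(xₙ)]

x_0 = 2.0000, f(x_0) = 7.389056, coefficient = 1
x_1 = 3.0000, f(x_1) = 20.085537, coefficient = 2
x_2 = 4.0000, f(x_2) = 54.598150, coefficient = 1

I ≈ (1.000000/2) × 102.158280 = 51.079140
Exact value: 47.209094
Error: 3.870046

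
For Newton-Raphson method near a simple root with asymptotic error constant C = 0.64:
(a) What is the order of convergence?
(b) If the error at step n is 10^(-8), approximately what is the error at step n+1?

(a) Newton-Raphson has quadratic (order 2) convergence near simple roots.
    This means |e_{n+1}| ≈ C|e_n|².

(b) With |e_n| = 10^(-8) and C = 0.64:
    |e_{n+1}| ≈ 0.64 × (10^(-8))² = 0.64 × 10^(-16)

(a) 2 (quadratic); (b) |e_{n+1}| ≈ 6.400e-17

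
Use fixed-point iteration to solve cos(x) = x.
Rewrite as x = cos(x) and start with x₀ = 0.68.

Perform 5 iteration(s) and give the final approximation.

Equation: cos(x) = x
Fixed-point form: x = cos(x)
x₀ = 0.68

x_1 = g(0.680000) = 0.777573
x_2 = g(0.777573) = 0.712618
x_3 = g(0.712618) = 0.756652
x_4 = g(0.756652) = 0.727138
x_5 = g(0.727138) = 0.747080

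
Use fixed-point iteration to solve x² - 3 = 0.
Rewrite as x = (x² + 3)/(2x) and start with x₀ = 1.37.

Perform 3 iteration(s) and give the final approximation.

Equation: x² - 3 = 0
Fixed-point form: x = (x² + 3)/(2x)
x₀ = 1.37

x_1 = g(1.370000) = 1.779891
x_2 = g(1.779891) = 1.732694
x_3 = g(1.732694) = 1.732051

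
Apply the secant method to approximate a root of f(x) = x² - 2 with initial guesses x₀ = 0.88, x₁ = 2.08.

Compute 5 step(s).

f(x) = x² - 2
x₀ = 0.88, x₁ = 2.08

Secant formula: x_{n+1} = x_n - f(x_n)(x_n - x_{n-1})/(f(x_n) - f(x_{n-1}))

Iteration 1:
  f(0.880000) = -1.225600
  f(2.080000) = 2.326400
  x_2 = 2.080000 - 2.326400×(2.080000 - 0.880000)/(2.326400 - (-1.225600))
       = 1.294054
Iteration 2:
  f(2.080000) = 2.326400
  f(1.294054) = -0.325424
  x_3 = 1.294054 - (-0.325424)×(1.294054 - 2.080000)/(-0.325424 - 2.326400)
       = 1.390503
Iteration 3:
  f(1.294054) = -0.325424
  f(1.390503) = -0.066501
  x_4 = 1.390503 - (-0.066501)×(1.390503 - 1.294054)/(-0.066501 - (-0.325424))
       = 1.415275
Iteration 4:
  f(1.390503) = -0.066501
  f(1.415275) = 0.003003
  x_5 = 1.415275 - 0.003003×(1.415275 - 1.390503)/(0.003003 - (-0.066501))
       = 1.414205
Iteration 5:
  f(1.415275) = 0.003003
  f(1.414205) = -0.000025
  x_6 = 1.414205 - (-0.000025)×(1.414205 - 1.415275)/(-0.000025 - 0.003003)
       = 1.414214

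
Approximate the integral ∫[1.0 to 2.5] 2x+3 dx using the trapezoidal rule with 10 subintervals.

f(x) = 2x+3
a = 1.0, b = 2.5, n = 10
h = (b - a)/n = 0.150000

Trapezoidal rule: (h/2)[f(x₀) + 2f(x₁) + 2f(x₂) + ... + f(xₙ)]

x_0 = 1.0000, f(x_0) = 5.000000, coefficient = 1
x_1 = 1.1500, f(x_1) = 5.300000, coefficient = 2
x_2 = 1.3000, f(x_2) = 5.600000, coefficient = 2
x_3 = 1.4500, f(x_3) = 5.900000, coefficient = 2
x_4 = 1.6000, f(x_4) = 6.200000, coefficient = 2
x_5 = 1.7500, f(x_5) = 6.500000, coefficient = 2
x_6 = 1.9000, f(x_6) = 6.800000, coefficient = 2
x_7 = 2.0500, f(x_7) = 7.100000, coefficient = 2
x_8 = 2.2000, f(x_8) = 7.400000, coefficient = 2
x_9 = 2.3500, f(x_9) = 7.700000, coefficient = 2
x_10 = 2.5000, f(x_10) = 8.000000, coefficient = 1

I ≈ (0.150000/2) × 130.000000 = 9.750000
Exact value: 9.750000
Error: 0.000000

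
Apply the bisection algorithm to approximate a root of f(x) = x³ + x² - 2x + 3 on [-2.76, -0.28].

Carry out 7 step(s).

f(x) = x³ + x² - 2x + 3
Initial interval: [-2.76, -0.28]

Iteration 1:
  c_1 = (-2.760000 + (-0.280000))/2 = -1.520000
  f(c_1) = f(-1.520000) = 4.838592
  f(a) × f(c) < 0, new interval: [-2.760000, -1.520000]
Iteration 2:
  c_2 = (-2.760000 + (-1.520000))/2 = -2.140000
  f(c_2) = f(-2.140000) = 2.059256
  f(a) × f(c) < 0, new interval: [-2.760000, -2.140000]
Iteration 3:
  c_3 = (-2.760000 + (-2.140000))/2 = -2.450000
  f(c_3) = f(-2.450000) = -0.803625
  f(a) × f(c) ≥ 0, new interval: [-2.450000, -2.140000]
Iteration 4:
  c_4 = (-2.450000 + (-2.140000))/2 = -2.295000
  f(c_4) = f(-2.295000) = 0.769203
  f(a) × f(c) < 0, new interval: [-2.450000, -2.295000]
Iteration 5:
  c_5 = (-2.450000 + (-2.295000))/2 = -2.372500
  f(c_5) = f(-2.372500) = 0.019532
  f(a) × f(c) < 0, new interval: [-2.450000, -2.372500]
Iteration 6:
  c_6 = (-2.450000 + (-2.372500))/2 = -2.411250
  f(c_6) = f(-2.411250) = -0.382686
  f(a) × f(c) ≥ 0, new interval: [-2.411250, -2.372500]
Iteration 7:
  c_7 = (-2.411250 + (-2.372500))/2 = -2.391875
  f(c_7) = f(-2.391875) = -0.179259
  f(a) × f(c) ≥ 0, new interval: [-2.391875, -2.372500]

After 7 iteration(s), the approximation is c_7 = -2.391875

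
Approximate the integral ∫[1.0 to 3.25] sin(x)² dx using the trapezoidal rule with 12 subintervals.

f(x) = sin(x)²
a = 1.0, b = 3.25, n = 12
h = (b - a)/n = 0.187500

Trapezoidal rule: (h/2)[f(x₀) + 2f(x₁) + 2f(x₂) + ... + f(xₙ)]

x_0 = 1.0000, f(x_0) = 0.708073, coefficient = 1
x_1 = 1.1875, f(x_1) = 0.860139, coefficient = 2
x_2 = 1.3750, f(x_2) = 0.962151, coefficient = 2
x_3 = 1.5625, f(x_3) = 0.999931, coefficient = 2
x_4 = 1.7500, f(x_4) = 0.968228, coefficient = 2
x_5 = 1.9375, f(x_5) = 0.871449, coefficient = 2
x_6 = 2.1250, f(x_6) = 0.723044, coefficient = 2
x_7 = 2.3125, f(x_7) = 0.543639, coefficient = 2
x_8 = 2.5000, f(x_8) = 0.358169, coefficient = 2
x_9 = 2.6875, f(x_9) = 0.192411, coefficient = 2
x_10 = 2.8750, f(x_10) = 0.069404, coefficient = 2
x_11 = 3.0625, f(x_11) = 0.006243, coefficient = 2
x_12 = 3.2500, f(x_12) = 0.011706, coefficient = 1

I ≈ (0.187500/2) × 13.829396 = 1.296506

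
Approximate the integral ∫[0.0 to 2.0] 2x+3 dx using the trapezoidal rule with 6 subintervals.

f(x) = 2x+3
a = 0.0, b = 2.0, n = 6
h = (b - a)/n = 0.333333

Trapezoidal rule: (h/2)[f(x₀) + 2f(x₁) + 2f(x₂) + ... + f(xₙ)]

x_0 = 0.0000, f(x_0) = 3.000000, coefficient = 1
x_1 = 0.3333, f(x_1) = 3.666667, coefficient = 2
x_2 = 0.6667, f(x_2) = 4.333333, coefficient = 2
x_3 = 1.0000, f(x_3) = 5.000000, coefficient = 2
x_4 = 1.3333, f(x_4) = 5.666667, coefficient = 2
x_5 = 1.6667, f(x_5) = 6.333333, coefficient = 2
x_6 = 2.0000, f(x_6) = 7.000000, coefficient = 1

I ≈ (0.333333/2) × 60.000000 = 10.000000
Exact value: 10.000000
Error: 0.000000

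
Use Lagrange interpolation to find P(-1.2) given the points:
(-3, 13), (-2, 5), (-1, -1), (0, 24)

Lagrange interpolation formula:
P(x) = Σ yᵢ × Lᵢ(x)
where Lᵢ(x) = Π_{j≠i} (x - xⱼ)/(xᵢ - xⱼ)

L_0(-1.2) = (-1.2 - (-2))/(-3 - (-2)) × (-1.2 - (-1))/(-3 - (-1)) × (-1.2 - 0)/(-3 - 0) = -0.032000
L_1(-1.2) = (-1.2 - (-3))/(-2 - (-3)) × (-1.2 - (-1))/(-2 - (-1)) × (-1.2 - 0)/(-2 - 0) = 0.216000
L_2(-1.2) = (-1.2 - (-3))/(-1 - (-3)) × (-1.2 - (-2))/(-1 - (-2)) × (-1.2 - 0)/(-1 - 0) = 0.864000
L_3(-1.2) = (-1.2 - (-3))/(0 - (-3)) × (-1.2 - (-2))/(0 - (-2)) × (-1.2 - (-1))/(0 - (-1)) = -0.048000

P(-1.2) = 13×L_0(-1.2) + 5×L_1(-1.2) + (-1)×L_2(-1.2) + 24×L_3(-1.2)
P(-1.2) = -1.352000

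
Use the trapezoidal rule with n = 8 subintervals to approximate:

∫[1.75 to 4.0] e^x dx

f(x) = e^x
a = 1.75, b = 4.0, n = 8
h = (b - a)/n = 0.281250

Trapezoidal rule: (h/2)[f(x₀) + 2f(x₁) + 2f(x₂) + ... + f(xₙ)]

x_0 = 1.7500, f(x_0) = 5.754603, coefficient = 1
x_1 = 2.0312, f(x_1) = 7.623610, coefficient = 2
x_2 = 2.3125, f(x_2) = 10.099642, coefficient = 2
x_3 = 2.5938, f(x_3) = 13.379852, coefficient = 2
x_4 = 2.8750, f(x_4) = 17.725424, coefficient = 2
x_5 = 3.1562, f(x_5) = 23.482372, coefficient = 2
x_6 = 3.4375, f(x_6) = 31.109088, coefficient = 2
x_7 = 3.7188, f(x_7) = 41.212846, coefficient = 2
x_8 = 4.0000, f(x_8) = 54.598150, coefficient = 1

I ≈ (0.281250/2) × 349.618421 = 49.165090
Exact value: 48.843547
Error: 0.321543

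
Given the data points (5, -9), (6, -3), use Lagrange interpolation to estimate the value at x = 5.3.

Lagrange interpolation formula:
P(x) = Σ yᵢ × Lᵢ(x)
where Lᵢ(x) = Π_{j≠i} (x - xⱼ)/(xᵢ - xⱼ)

L_0(5.3) = (5.3 - 6)/(5 - 6) = 0.700000
L_1(5.3) = (5.3 - 5)/(6 - 5) = 0.300000

P(5.3) = (-9)×L_0(5.3) + (-3)×L_1(5.3)
P(5.3) = -7.200000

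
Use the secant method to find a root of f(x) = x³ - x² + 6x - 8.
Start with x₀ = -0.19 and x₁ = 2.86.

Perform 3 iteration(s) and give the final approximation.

f(x) = x³ - x² + 6x - 8
x₀ = -0.19, x₁ = 2.86

Secant formula: x_{n+1} = x_n - f(x_n)(x_n - x_{n-1})/(f(x_n) - f(x_{n-1}))

Iteration 1:
  f(-0.190000) = -9.182959
  f(2.860000) = 24.374056
  x_2 = 2.860000 - 24.374056×(2.860000 - (-0.190000))/(24.374056 - (-9.182959))
       = 0.644640
Iteration 2:
  f(2.860000) = 24.374056
  f(0.644640) = -4.279834
  x_3 = 0.644640 - (-4.279834)×(0.644640 - 2.860000)/(-4.279834 - 24.374056)
       = 0.975533
Iteration 3:
  f(0.644640) = -4.279834
  f(0.975533) = -2.170086
  x_4 = 0.975533 - (-2.170086)×(0.975533 - 0.644640)/(-2.170086 - (-4.279834))
       = 1.315890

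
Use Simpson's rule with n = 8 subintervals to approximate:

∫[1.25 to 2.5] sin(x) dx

f(x) = sin(x)
a = 1.25, b = 2.5, n = 8
h = (b - a)/n = 0.156250

Simpson's rule: (h/3)[f(x₀) + 4f(x₁) + 2f(x₂) + ... + f(xₙ)]

x_0 = 1.2500, f(x_0) = 0.948985, coefficient = 1
x_1 = 1.4062, f(x_1) = 0.986493, coefficient = 4
x_2 = 1.5625, f(x_2) = 0.999966, coefficient = 2
x_3 = 1.7188, f(x_3) = 0.989075, coefficient = 4
x_4 = 1.8750, f(x_4) = 0.954086, coefficient = 2
x_5 = 2.0312, f(x_5) = 0.895851, coefficient = 4
x_6 = 2.1875, f(x_6) = 0.815789, coefficient = 2
x_7 = 2.3438, f(x_7) = 0.715851, coefficient = 4
x_8 = 2.5000, f(x_8) = 0.598472, coefficient = 1

I ≈ (0.156250/3) × 21.436218 = 1.116470
Exact value: 1.116466
Error: 0.000004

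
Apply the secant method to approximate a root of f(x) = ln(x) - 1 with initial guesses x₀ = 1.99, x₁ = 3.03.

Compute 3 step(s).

f(x) = ln(x) - 1
x₀ = 1.99, x₁ = 3.03

Secant formula: x_{n+1} = x_n - f(x_n)(x_n - x_{n-1})/(f(x_n) - f(x_{n-1}))

Iteration 1:
  f(1.990000) = -0.311865
  f(3.030000) = 0.108563
  x_2 = 3.030000 - 0.108563×(3.030000 - 1.990000)/(0.108563 - (-0.311865))
       = 2.761452
Iteration 2:
  f(3.030000) = 0.108563
  f(2.761452) = 0.015757
  x_3 = 2.761452 - 0.015757×(2.761452 - 3.030000)/(0.015757 - 0.108563)
       = 2.715858
Iteration 3:
  f(2.761452) = 0.015757
  f(2.715858) = -0.000892
  x_4 = 2.715858 - (-0.000892)×(2.715858 - 2.761452)/(-0.000892 - 0.015757)
       = 2.718301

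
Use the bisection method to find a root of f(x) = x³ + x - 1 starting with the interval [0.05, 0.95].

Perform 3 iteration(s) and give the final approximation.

f(x) = x³ + x - 1
Initial interval: [0.05, 0.95]

Iteration 1:
  c_1 = (0.050000 + 0.950000)/2 = 0.500000
  f(c_1) = f(0.500000) = -0.375000
  f(a) × f(c) ≥ 0, new interval: [0.500000, 0.950000]
Iteration 2:
  c_2 = (0.500000 + 0.950000)/2 = 0.725000
  f(c_2) = f(0.725000) = 0.106078
  f(a) × f(c) < 0, new interval: [0.500000, 0.725000]
Iteration 3:
  c_3 = (0.500000 + 0.725000)/2 = 0.612500
  f(c_3) = f(0.612500) = -0.157717
  f(a) × f(c) ≥ 0, new interval: [0.612500, 0.725000]

After 3 iteration(s), the approximation is c_3 = 0.612500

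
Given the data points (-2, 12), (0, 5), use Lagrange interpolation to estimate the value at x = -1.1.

Lagrange interpolation formula:
P(x) = Σ yᵢ × Lᵢ(x)
where Lᵢ(x) = Π_{j≠i} (x - xⱼ)/(xᵢ - xⱼ)

L_0(-1.1) = (-1.1 - 0)/(-2 - 0) = 0.550000
L_1(-1.1) = (-1.1 - (-2))/(0 - (-2)) = 0.450000

P(-1.1) = 12×L_0(-1.1) + 5×L_1(-1.1)
P(-1.1) = 8.850000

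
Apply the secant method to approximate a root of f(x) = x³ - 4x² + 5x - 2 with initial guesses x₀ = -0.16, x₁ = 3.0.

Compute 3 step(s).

f(x) = x³ - 4x² + 5x - 2
x₀ = -0.16, x₁ = 3.0

Secant formula: x_{n+1} = x_n - f(x_n)(x_n - x_{n-1})/(f(x_n) - f(x_{n-1}))

Iteration 1:
  f(-0.160000) = -2.906496
  f(3.000000) = 4.000000
  x_2 = 3.000000 - 4.000000×(3.000000 - (-0.160000))/(4.000000 - (-2.906496))
       = 1.169839
Iteration 2:
  f(3.000000) = 4.000000
  f(1.169839) = -0.023946
  x_3 = 1.169839 - (-0.023946)×(1.169839 - 3.000000)/(-0.023946 - 4.000000)
       = 1.180730
Iteration 3:
  f(1.169839) = -0.023946
  f(1.180730) = -0.026760
  x_4 = 1.180730 - (-0.026760)×(1.180730 - 1.169839)/(-0.026760 - (-0.023946))
       = 1.077155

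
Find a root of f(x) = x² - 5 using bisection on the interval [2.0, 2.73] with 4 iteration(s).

f(x) = x² - 5
Initial interval: [2.0, 2.73]

Iteration 1:
  c_1 = (2.000000 + 2.730000)/2 = 2.365000
  f(c_1) = f(2.365000) = 0.593225
  f(a) × f(c) < 0, new interval: [2.000000, 2.365000]
Iteration 2:
  c_2 = (2.000000 + 2.365000)/2 = 2.182500
  f(c_2) = f(2.182500) = -0.236694
  f(a) × f(c) ≥ 0, new interval: [2.182500, 2.365000]
Iteration 3:
  c_3 = (2.182500 + 2.365000)/2 = 2.273750
  f(c_3) = f(2.273750) = 0.169939
  f(a) × f(c) < 0, new interval: [2.182500, 2.273750]
Iteration 4:
  c_4 = (2.182500 + 2.273750)/2 = 2.228125
  f(c_4) = f(2.228125) = -0.035459
  f(a) × f(c) ≥ 0, new interval: [2.228125, 2.273750]

After 4 iteration(s), the approximation is c_4 = 2.228125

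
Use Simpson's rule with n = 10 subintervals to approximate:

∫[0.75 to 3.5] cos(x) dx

f(x) = cos(x)
a = 0.75, b = 3.5, n = 10
h = (b - a)/n = 0.275000

Simpson's rule: (h/3)[f(x₀) + 4f(x₁) + 2f(x₂) + ... + f(xₙ)]

x_0 = 0.7500, f(x_0) = 0.731689, coefficient = 1
x_1 = 1.0250, f(x_1) = 0.519099, coefficient = 4
x_2 = 1.3000, f(x_2) = 0.267499, coefficient = 2
x_3 = 1.5750, f(x_3) = -0.004204, coefficient = 4
x_4 = 1.8500, f(x_4) = -0.275590, coefficient = 2
x_5 = 2.1250, f(x_5) = -0.526266, coefficient = 4
x_6 = 2.4000, f(x_6) = -0.737394, coefficient = 2
x_7 = 2.6750, f(x_7) = -0.893106, coefficient = 4
x_8 = 2.9500, f(x_8) = -0.981702, coefficient = 2
x_9 = 3.2250, f(x_9) = -0.996524, coefficient = 4
x_10 = 3.5000, f(x_10) = -0.936457, coefficient = 1

I ≈ (0.275000/3) × -11.263146 = -1.032455
Exact value: -1.032422
Error: 0.000033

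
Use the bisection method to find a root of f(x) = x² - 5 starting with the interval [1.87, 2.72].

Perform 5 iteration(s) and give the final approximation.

f(x) = x² - 5
Initial interval: [1.87, 2.72]

Iteration 1:
  c_1 = (1.870000 + 2.720000)/2 = 2.295000
  f(c_1) = f(2.295000) = 0.267025
  f(a) × f(c) < 0, new interval: [1.870000, 2.295000]
Iteration 2:
  c_2 = (1.870000 + 2.295000)/2 = 2.082500
  f(c_2) = f(2.082500) = -0.663194
  f(a) × f(c) ≥ 0, new interval: [2.082500, 2.295000]
Iteration 3:
  c_3 = (2.082500 + 2.295000)/2 = 2.188750
  f(c_3) = f(2.188750) = -0.209373
  f(a) × f(c) ≥ 0, new interval: [2.188750, 2.295000]
Iteration 4:
  c_4 = (2.188750 + 2.295000)/2 = 2.241875
  f(c_4) = f(2.241875) = 0.026004
  f(a) × f(c) < 0, new interval: [2.188750, 2.241875]
Iteration 5:
  c_5 = (2.188750 + 2.241875)/2 = 2.215312
  f(c_5) = f(2.215312) = -0.092391
  f(a) × f(c) ≥ 0, new interval: [2.215312, 2.241875]

After 5 iteration(s), the approximation is c_5 = 2.215312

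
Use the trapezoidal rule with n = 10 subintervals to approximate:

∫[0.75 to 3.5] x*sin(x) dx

f(x) = x*sin(x)
a = 0.75, b = 3.5, n = 10
h = (b - a)/n = 0.275000

Trapezoidal rule: (h/2)[f(x₀) + 2f(x₁) + 2f(x₂) + ... + f(xₙ)]

x_0 = 0.7500, f(x_0) = 0.511229, coefficient = 1
x_1 = 1.0250, f(x_1) = 0.876082, coefficient = 2
x_2 = 1.3000, f(x_2) = 1.252626, coefficient = 2
x_3 = 1.5750, f(x_3) = 1.574986, coefficient = 2
x_4 = 1.8500, f(x_4) = 1.778359, coefficient = 2
x_5 = 2.1250, f(x_5) = 1.806930, coefficient = 2
x_6 = 2.4000, f(x_6) = 1.621112, coefficient = 2
x_7 = 2.6750, f(x_7) = 1.203337, coefficient = 2
x_8 = 2.9500, f(x_8) = 0.561747, coefficient = 2
x_9 = 3.2250, f(x_9) = -0.268677, coefficient = 2
x_10 = 3.5000, f(x_10) = -1.227741, coefficient = 1

I ≈ (0.275000/2) × 20.096491 = 2.763267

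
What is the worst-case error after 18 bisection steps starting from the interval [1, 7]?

Bisection error bound: |error| ≤ (b-a)/2^n
|error| ≤ (7 - 1)/2^18 = 6/2^18
|error| ≤ 0.0000228882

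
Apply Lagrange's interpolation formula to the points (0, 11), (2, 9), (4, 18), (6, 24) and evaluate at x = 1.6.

Lagrange interpolation formula:
P(x) = Σ yᵢ × Lᵢ(x)
where Lᵢ(x) = Π_{j≠i} (x - xⱼ)/(xᵢ - xⱼ)

L_0(1.6) = (1.6 - 2)/(0 - 2) × (1.6 - 4)/(0 - 4) × (1.6 - 6)/(0 - 6) = 0.088000
L_1(1.6) = (1.6 - 0)/(2 - 0) × (1.6 - 4)/(2 - 4) × (1.6 - 6)/(2 - 6) = 1.056000
L_2(1.6) = (1.6 - 0)/(4 - 0) × (1.6 - 2)/(4 - 2) × (1.6 - 6)/(4 - 6) = -0.176000
L_3(1.6) = (1.6 - 0)/(6 - 0) × (1.6 - 2)/(6 - 2) × (1.6 - 4)/(6 - 4) = 0.032000

P(1.6) = 11×L_0(1.6) + 9×L_1(1.6) + 18×L_2(1.6) + 24×L_3(1.6)
P(1.6) = 8.072000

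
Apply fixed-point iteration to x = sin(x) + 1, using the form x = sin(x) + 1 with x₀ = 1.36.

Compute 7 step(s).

Equation: x = sin(x) + 1
Fixed-point form: x = sin(x) + 1
x₀ = 1.36

x_1 = g(1.360000) = 1.977865
x_2 = g(1.977865) = 1.918285
x_3 = g(1.918285) = 1.940231
x_4 = g(1.940231) = 1.932532
x_5 = g(1.932532) = 1.935284
x_6 = g(1.935284) = 1.934306
x_7 = g(1.934306) = 1.934655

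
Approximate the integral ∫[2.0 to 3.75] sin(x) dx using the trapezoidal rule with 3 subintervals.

f(x) = sin(x)
a = 2.0, b = 3.75, n = 3
h = (b - a)/n = 0.583333

Trapezoidal rule: (h/2)[f(x₀) + 2f(x₁) + 2f(x₂) + ... + f(xₙ)]

x_0 = 2.0000, f(x_0) = 0.909297, coefficient = 1
x_1 = 2.5833, f(x_1) = 0.529711, coefficient = 2
x_2 = 3.1667, f(x_2) = -0.025071, coefficient = 2
x_3 = 3.7500, f(x_3) = -0.571561, coefficient = 1

I ≈ (0.583333/2) × 1.347015 = 0.392879
Exact value: 0.404413
Error: 0.011533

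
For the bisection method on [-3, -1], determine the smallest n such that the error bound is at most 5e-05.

We need (b-a)/2^n ≤ 5e-05
(-1 - (-3))/2^n ≤ 5e-05
2/2^n ≤ 5e-05
2^n ≥ 40000
n ≥ log₂(40000) = 15.29
n ≥ 16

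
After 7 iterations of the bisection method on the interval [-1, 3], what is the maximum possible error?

Bisection error bound: |error| ≤ (b-a)/2^n
|error| ≤ (3 - (-1))/2^7 = 4/2^7
|error| ≤ 0.0312500000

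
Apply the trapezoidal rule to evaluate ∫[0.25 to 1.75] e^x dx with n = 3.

f(x) = e^x
a = 0.25, b = 1.75, n = 3
h = (b - a)/n = 0.500000

Trapezoidal rule: (h/2)[f(x₀) + 2f(x₁) + 2f(x₂) + ... + f(xₙ)]

x_0 = 0.2500, f(x_0) = 1.284025, coefficient = 1
x_1 = 0.7500, f(x_1) = 2.117000, coefficient = 2
x_2 = 1.2500, f(x_2) = 3.490343, coefficient = 2
x_3 = 1.7500, f(x_3) = 5.754603, coefficient = 1

I ≈ (0.500000/2) × 18.253314 = 4.563329
Exact value: 4.470577
Error: 0.092751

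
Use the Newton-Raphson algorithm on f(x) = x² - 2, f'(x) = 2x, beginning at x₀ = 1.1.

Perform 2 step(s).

f(x) = x² - 2
f'(x) = 2x
x₀ = 1.1

Newton-Raphson formula: x_{n+1} = x_n - f(x_n)/f'(x_n)

Iteration 1:
  f(1.100000) = -0.790000
  f'(1.100000) = 2.200000
  x_1 = 1.100000 - (-0.790000)/2.200000 = 1.459091
Iteration 2:
  f(1.459091) = 0.128946
  f'(1.459091) = 2.918182
  x_2 = 1.459091 - 0.128946/2.918182 = 1.414904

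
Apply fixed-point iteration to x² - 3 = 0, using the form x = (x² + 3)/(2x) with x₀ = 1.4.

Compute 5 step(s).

Equation: x² - 3 = 0
Fixed-point form: x = (x² + 3)/(2x)
x₀ = 1.4

x_1 = g(1.400000) = 1.771429
x_2 = g(1.771429) = 1.732488
x_3 = g(1.732488) = 1.732051
x_4 = g(1.732051) = 1.732051
x_5 = g(1.732051) = 1.732051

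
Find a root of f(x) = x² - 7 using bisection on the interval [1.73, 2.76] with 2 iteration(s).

f(x) = x² - 7
Initial interval: [1.73, 2.76]

Iteration 1:
  c_1 = (1.730000 + 2.760000)/2 = 2.245000
  f(c_1) = f(2.245000) = -1.959975
  f(a) × f(c) ≥ 0, new interval: [2.245000, 2.760000]
Iteration 2:
  c_2 = (2.245000 + 2.760000)/2 = 2.502500
  f(c_2) = f(2.502500) = -0.737494
  f(a) × f(c) ≥ 0, new interval: [2.502500, 2.760000]

After 2 iteration(s), the approximation is c_2 = 2.502500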